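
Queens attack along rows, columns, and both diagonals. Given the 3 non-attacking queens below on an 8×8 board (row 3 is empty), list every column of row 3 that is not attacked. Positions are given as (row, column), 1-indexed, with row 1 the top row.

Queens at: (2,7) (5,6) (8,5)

(2,7) attacks row 3 at column 7 and diagonals 6, 8.
(5,6) attacks row 3 at column 6 and diagonals 4, 8.
(8,5) attacks row 3 at column 5.
Attacked columns: {4, 5, 6, 7, 8}. Safe: {1, 2, 3}.

columns 1, 2, 3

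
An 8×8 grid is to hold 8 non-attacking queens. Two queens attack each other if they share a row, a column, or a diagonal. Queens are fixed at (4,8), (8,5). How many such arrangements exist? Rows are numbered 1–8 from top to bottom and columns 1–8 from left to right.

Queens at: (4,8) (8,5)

Branch on row 1: col 1 → 0; col 2 → 1; col 3 → 1; col 4 → 0; col 6 → 1; col 7 → 2.
Sum: 0 + 1 + 1 + 0 + 1 + 2 = 5.

5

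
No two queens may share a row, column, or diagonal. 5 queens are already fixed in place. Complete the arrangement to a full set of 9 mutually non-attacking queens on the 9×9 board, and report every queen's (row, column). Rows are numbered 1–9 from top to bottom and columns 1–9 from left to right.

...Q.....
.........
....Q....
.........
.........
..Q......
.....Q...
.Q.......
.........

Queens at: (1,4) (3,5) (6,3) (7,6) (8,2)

Row 2: attacked by (1,4)→{3,4,5}; (3,5)→{4,5,6}; (6,3)→{3,7}; (7,6)→{1,6}; (8,2)→{2,8}. Safe: 9. Place at column 9.
Row 4: attacked by (1,4)→{1,4,7}; (2,9)→{7,9}; (3,5)→{4,5,6}; (6,3)→{1,3,5}; (7,6)→{3,6,9}; (8,2)→{2,6}. Safe: 8. Place at column 8.
Row 5: attacked by (1,4)→{4,8}; (2,9)→{6,9}; (3,5)→{3,5,7}; (4,8)→{7,8,9}; (6,3)→{2,3,4}; (7,6)→{4,6,8}; (8,2)→{2,5}. Safe: 1. Place at column 1.
Row 9: attacked by (1,4)→{4}; (2,9)→{2,9}; (3,5)→{5}; (4,8)→{3,8}; (5,1)→{1,5}; (6,3)→{3,6}; (7,6)→{4,6,8}; (8,2)→{1,2,3}. Safe: 7. Place at column 7.
Columns [4, 9, 5, 8, 1, 3, 6, 2, 7], r−c [-3, -7, -2, -4, 4, 3, 1, 6, 2], r+c [5, 11, 8, 12, 6, 9, 13, 10, 16] are all distinct, so no two queens attack.

(1,4) (2,9) (3,5) (4,8) (5,1) (6,3) (7,6) (8,2) (9,7)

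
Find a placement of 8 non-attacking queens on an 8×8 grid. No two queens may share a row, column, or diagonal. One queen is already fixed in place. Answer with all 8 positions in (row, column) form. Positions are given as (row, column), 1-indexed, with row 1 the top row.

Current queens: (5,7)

(1,4) (2,6) (3,8) (4,2) (5,7) (6,1) (7,3) (8,5)

Row 1: attacked by (5,7)→{3,7}. Safe: 1, 2, 4, 5, 6, 8. Place at column 4.
Row 2: attacked by (1,4)→{3,4,5}; (5,7)→{4,7}. Safe: 1, 2, 6, 8. Place at column 6.
Row 3: attacked by (1,4)→{2,4,6}; (2,6)→{5,6,7}; (5,7)→{5,7}. Safe: 1, 3, 8. Place at column 8.
Row 4: attacked by (1,4)→{1,4,7}; (2,6)→{4,6,8}; (3,8)→{7,8}; (5,7)→{6,7,8}. Safe: 2, 3, 5. Place at column 2.
Row 6: attacked by (1,4)→{4}; (2,6)→{2,6}; (3,8)→{5,8}; (4,2)→{2,4}; (5,7)→{6,7,8}. Safe: 1, 3. Place at column 1.
Row 7: attacked by (1,4)→{4}; (2,6)→{1,6}; (3,8)→{4,8}; (4,2)→{2,5}; (5,7)→{5,7}; (6,1)→{1,2}. Safe: 3. Place at column 3.
Row 8: attacked by (1,4)→{4}; (2,6)→{6}; (3,8)→{3,8}; (4,2)→{2,6}; (5,7)→{4,7}; (6,1)→{1,3}; (7,3)→{2,3,4}. Safe: 5. Place at column 5.
Columns [4, 6, 8, 2, 7, 1, 3, 5], r−c [-3, -4, -5, 2, -2, 5, 4, 3], r+c [5, 8, 11, 6, 12, 7, 10, 13] are all distinct, so no two queens attack.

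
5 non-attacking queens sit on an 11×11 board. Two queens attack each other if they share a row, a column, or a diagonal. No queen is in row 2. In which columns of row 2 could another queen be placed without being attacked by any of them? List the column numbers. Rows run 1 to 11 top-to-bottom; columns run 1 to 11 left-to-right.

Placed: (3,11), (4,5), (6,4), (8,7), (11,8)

(3,11) attacks row 2 at column 11 and diagonals 10.
(4,5) attacks row 2 at column 5 and diagonals 3, 7.
(6,4) attacks row 2 at column 4 and diagonals 8.
(8,7) attacks row 2 at column 7 and diagonals 1.
(11,8) attacks row 2 at column 8.
Attacked columns: {1, 3, 4, 5, 7, 8, 10, 11}. Safe: {2, 6, 9}.

columns 2, 6, 9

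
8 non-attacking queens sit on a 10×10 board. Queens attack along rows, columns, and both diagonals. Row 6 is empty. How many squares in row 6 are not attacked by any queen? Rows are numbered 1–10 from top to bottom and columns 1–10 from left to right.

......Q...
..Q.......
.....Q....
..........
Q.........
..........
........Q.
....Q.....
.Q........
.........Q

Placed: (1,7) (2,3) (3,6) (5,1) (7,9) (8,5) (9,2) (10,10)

1

(1,7) attacks row 6 at column 7 and diagonals 2.
(2,3) attacks row 6 at column 3 and diagonals 7.
(3,6) attacks row 6 at column 6 and diagonals 3, 9.
(5,1) attacks row 6 at column 1 and diagonals 2.
(7,9) attacks row 6 at column 9 and diagonals 8, 10.
(8,5) attacks row 6 at column 5 and diagonals 3, 7.
(9,2) attacks row 6 at column 2 and diagonals 5.
(10,10) attacks row 6 at column 10 and diagonals 6.
Attacked columns: {1, 2, 3, 5, 6, 7, 8, 9, 10}. Safe: {4}.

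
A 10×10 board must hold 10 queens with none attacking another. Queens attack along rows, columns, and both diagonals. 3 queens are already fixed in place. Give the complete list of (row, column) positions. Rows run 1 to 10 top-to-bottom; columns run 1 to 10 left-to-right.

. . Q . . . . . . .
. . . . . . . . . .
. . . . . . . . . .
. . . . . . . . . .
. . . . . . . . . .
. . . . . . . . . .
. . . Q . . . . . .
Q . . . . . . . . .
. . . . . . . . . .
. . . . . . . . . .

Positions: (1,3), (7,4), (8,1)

Row 2: attacked by (1,3)→{2,3,4}; (7,4)→{4,9}; (8,1)→{1,7}. Safe: 5, 6, 8, 10. Place at column 5.
Row 3: attacked by (1,3)→{1,3,5}; (2,5)→{4,5,6}; (7,4)→{4,8}; (8,1)→{1,6}. Safe: 2, 7, 9, 10. Place at column 9.
Row 4: attacked by (1,3)→{3,6}; (2,5)→{3,5,7}; (3,9)→{8,9,10}; (7,4)→{1,4,7}; (8,1)→{1,5}. Safe: 2. Place at column 2.
Row 5: attacked by (1,3)→{3,7}; (2,5)→{2,5,8}; (3,9)→{7,9}; (4,2)→{1,2,3}; (7,4)→{2,4,6}; (8,1)→{1,4}. Safe: 10. Place at column 10.
Row 6: attacked by (1,3)→{3,8}; (2,5)→{1,5,9}; (3,9)→{6,9}; (4,2)→{2,4}; (5,10)→{9,10}; (7,4)→{3,4,5}; (8,1)→{1,3}. Safe: 7. Place at column 7.
Row 9: attacked by (1,3)→{3}; (2,5)→{5}; (3,9)→{3,9}; (4,2)→{2,7}; (5,10)→{6,10}; (6,7)→{4,7,10}; (7,4)→{2,4,6}; (8,1)→{1,2}. Safe: 8. Place at column 8.
Row 10: attacked by (1,3)→{3}; (2,5)→{5}; (3,9)→{2,9}; (4,2)→{2,8}; (5,10)→{5,10}; (6,7)→{3,7}; (7,4)→{1,4,7}; (8,1)→{1,3}; (9,8)→{7,8,9}. Safe: 6. Place at column 6.
Columns [3, 5, 9, 2, 10, 7, 4, 1, 8, 6], r−c [-2, -3, -6, 2, -5, -1, 3, 7, 1, 4], r+c [4, 7, 12, 6, 15, 13, 11, 9, 17, 16] are all distinct, so no two queens attack.

(1,3) (2,5) (3,9) (4,2) (5,10) (6,7) (7,4) (8,1) (9,8) (10,6)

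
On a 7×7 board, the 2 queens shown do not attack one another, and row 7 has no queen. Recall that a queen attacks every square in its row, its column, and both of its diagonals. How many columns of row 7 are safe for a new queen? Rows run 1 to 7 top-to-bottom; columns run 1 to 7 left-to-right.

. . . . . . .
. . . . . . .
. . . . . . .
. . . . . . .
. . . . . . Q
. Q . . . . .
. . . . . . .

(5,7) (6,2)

2

(5,7) attacks row 7 at column 7 and diagonals 5.
(6,2) attacks row 7 at column 2 and diagonals 1, 3.
Attacked columns: {1, 2, 3, 5, 7}. Safe: {4, 6}.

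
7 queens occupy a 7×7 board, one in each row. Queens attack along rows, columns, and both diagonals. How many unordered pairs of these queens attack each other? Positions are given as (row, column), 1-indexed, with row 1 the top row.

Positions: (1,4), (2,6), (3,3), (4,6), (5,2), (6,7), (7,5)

Same column: (2,6)–(4,6) (column 6).
Total attacking pairs: 1.

1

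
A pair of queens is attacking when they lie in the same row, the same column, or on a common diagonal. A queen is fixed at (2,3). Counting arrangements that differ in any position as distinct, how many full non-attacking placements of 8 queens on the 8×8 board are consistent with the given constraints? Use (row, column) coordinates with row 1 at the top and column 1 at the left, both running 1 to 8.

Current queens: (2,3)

Branch on row 1: col 1 → 0; col 5 → 3; col 6 → 8; col 7 → 2; col 8 → 1.
Sum: 0 + 3 + 8 + 2 + 1 = 14.

14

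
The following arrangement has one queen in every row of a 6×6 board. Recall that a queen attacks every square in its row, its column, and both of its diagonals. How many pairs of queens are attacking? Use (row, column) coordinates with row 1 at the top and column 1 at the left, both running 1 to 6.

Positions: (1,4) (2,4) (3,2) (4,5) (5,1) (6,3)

4

Same column: (1,4)–(2,4) (column 4).
Same diagonal: (1,4)–(3,2) (|1−3| = |4−2| = 2); (2,4)–(5,1) (|2−5| = |4−1| = 3); (4,5)–(6,3) (|4−6| = |5−3| = 2).
Total attacking pairs: 4.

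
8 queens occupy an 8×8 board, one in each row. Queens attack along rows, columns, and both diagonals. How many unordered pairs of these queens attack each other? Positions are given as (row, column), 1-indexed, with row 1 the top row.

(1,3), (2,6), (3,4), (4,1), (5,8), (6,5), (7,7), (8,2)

0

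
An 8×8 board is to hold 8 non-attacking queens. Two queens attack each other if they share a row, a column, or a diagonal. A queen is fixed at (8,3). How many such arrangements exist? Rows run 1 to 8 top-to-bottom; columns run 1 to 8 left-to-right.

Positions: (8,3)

16

Branch on row 1: col 1 → 2; col 2 → 2; col 4 → 3; col 5 → 4; col 6 → 5; col 7 → 0; col 8 → 0.
Sum: 2 + 2 + 3 + 4 + 5 + 0 + 0 = 16.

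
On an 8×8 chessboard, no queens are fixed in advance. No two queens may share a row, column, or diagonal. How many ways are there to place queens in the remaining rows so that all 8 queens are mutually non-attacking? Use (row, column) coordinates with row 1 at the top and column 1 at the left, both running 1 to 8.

92

Branch on row 1: col 1 → 4; col 2 → 8; col 3 → 16; col 4 → 18; col 5 → 18; col 6 → 16; col 7 → 8; col 8 → 4.
Sum: 4 + 8 + 16 + 18 + 18 + 16 + 8 + 4 = 92.
(This is the classic 8-queens count.)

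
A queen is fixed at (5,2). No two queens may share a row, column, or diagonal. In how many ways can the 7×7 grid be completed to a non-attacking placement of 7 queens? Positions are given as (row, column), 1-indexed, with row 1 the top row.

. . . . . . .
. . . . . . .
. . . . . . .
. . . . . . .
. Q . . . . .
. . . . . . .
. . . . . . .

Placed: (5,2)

6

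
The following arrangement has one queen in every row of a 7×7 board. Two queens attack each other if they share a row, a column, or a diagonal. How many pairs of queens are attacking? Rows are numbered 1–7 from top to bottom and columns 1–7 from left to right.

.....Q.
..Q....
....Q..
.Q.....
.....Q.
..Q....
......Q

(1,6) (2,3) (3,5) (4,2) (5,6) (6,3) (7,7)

Same column: (1,6)–(5,6) (column 6); (2,3)–(6,3) (column 3).
Same diagonal: (2,3)–(5,6) (|2−5| = |3−6| = 3).
Total attacking pairs: 3.

3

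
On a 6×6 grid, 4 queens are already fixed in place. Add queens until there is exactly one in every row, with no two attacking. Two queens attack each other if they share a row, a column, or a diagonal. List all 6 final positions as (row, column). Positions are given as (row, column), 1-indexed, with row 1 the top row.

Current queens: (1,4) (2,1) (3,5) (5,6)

Row 4: attacked by (1,4)→{1,4}; (2,1)→{1,3}; (3,5)→{4,5,6}; (5,6)→{5,6}. Safe: 2. Place at column 2.
Row 6: attacked by (1,4)→{4}; (2,1)→{1,5}; (3,5)→{2,5}; (4,2)→{2,4}; (5,6)→{5,6}. Safe: 3. Place at column 3.
Columns [4, 1, 5, 2, 6, 3], r−c [-3, 1, -2, 2, -1, 3], r+c [5, 3, 8, 6, 11, 9] are all distinct, so no two queens attack.

(1,4) (2,1) (3,5) (4,2) (5,6) (6,3)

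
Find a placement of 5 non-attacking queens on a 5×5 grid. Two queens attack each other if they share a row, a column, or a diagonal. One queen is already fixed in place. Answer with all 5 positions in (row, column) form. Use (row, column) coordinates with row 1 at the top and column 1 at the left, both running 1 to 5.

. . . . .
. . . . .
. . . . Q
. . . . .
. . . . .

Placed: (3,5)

(1,1) (2,3) (3,5) (4,2) (5,4)

Row 1: attacked by (3,5)→{3,5}. Safe: 1, 2, 4. Place at column 1.
Row 2: attacked by (1,1)→{1,2}; (3,5)→{4,5}. Safe: 3. Place at column 3.
Row 4: attacked by (1,1)→{1,4}; (2,3)→{1,3,5}; (3,5)→{4,5}. Safe: 2. Place at column 2.
Row 5: attacked by (1,1)→{1,5}; (2,3)→{3}; (3,5)→{3,5}; (4,2)→{1,2,3}. Safe: 4. Place at column 4.
Columns [1, 3, 5, 2, 4], r−c [0, -1, -2, 2, 1], r+c [2, 5, 8, 6, 9] are all distinct, so no two queens attack.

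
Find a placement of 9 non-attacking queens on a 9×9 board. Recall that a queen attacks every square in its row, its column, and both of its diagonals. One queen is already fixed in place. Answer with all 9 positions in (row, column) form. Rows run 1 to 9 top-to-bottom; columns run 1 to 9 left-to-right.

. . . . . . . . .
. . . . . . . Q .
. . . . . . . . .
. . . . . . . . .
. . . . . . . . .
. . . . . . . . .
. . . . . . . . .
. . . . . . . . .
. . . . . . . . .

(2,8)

(1,3) (2,8) (3,4) (4,7) (5,9) (6,2) (7,5) (8,1) (9,6)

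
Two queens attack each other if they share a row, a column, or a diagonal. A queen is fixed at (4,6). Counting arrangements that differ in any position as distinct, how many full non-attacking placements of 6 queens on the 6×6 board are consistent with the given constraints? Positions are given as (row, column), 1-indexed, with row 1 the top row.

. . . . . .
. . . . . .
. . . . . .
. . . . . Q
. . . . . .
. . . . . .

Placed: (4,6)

Branch on row 1: col 1 → 0; col 2 → 0; col 4 → 0; col 5 → 1.
Sum: 0 + 0 + 0 + 1 = 1.

1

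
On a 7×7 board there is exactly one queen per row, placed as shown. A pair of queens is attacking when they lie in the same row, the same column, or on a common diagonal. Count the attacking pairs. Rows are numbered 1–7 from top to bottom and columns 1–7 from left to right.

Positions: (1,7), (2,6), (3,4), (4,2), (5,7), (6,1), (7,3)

Same column: (1,7)–(5,7) (column 7).
Same diagonal: (1,7)–(2,6) (|1−2| = |7−6| = 1); (3,4)–(6,1) (|3−6| = |4−1| = 3).
Total attacking pairs: 3.

3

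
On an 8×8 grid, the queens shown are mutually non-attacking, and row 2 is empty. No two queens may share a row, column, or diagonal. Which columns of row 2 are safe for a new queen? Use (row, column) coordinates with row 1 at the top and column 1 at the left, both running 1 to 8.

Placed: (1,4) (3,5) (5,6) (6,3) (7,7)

(1,4) attacks row 2 at column 4 and diagonals 3, 5.
(3,5) attacks row 2 at column 5 and diagonals 4, 6.
(5,6) attacks row 2 at column 6 and diagonals 3.
(6,3) attacks row 2 at column 3 and diagonals 7.
(7,7) attacks row 2 at column 7 and diagonals 2.
Attacked columns: {2, 3, 4, 5, 6, 7}. Safe: {1, 8}.

columns 1, 8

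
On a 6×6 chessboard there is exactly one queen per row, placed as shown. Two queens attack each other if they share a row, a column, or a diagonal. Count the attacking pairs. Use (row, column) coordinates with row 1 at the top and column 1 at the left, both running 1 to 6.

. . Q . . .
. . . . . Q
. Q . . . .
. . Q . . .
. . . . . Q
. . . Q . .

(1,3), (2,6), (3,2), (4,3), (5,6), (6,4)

3

Same column: (1,3)–(4,3) (column 3); (2,6)–(5,6) (column 6).
Same diagonal: (3,2)–(4,3) (|3−4| = |2−3| = 1).
Total attacking pairs: 3.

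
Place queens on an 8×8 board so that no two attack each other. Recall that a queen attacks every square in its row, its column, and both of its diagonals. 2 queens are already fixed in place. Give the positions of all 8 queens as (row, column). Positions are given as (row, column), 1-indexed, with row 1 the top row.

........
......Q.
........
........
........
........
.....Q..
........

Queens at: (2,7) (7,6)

Row 1: attacked by (2,7)→{6,7,8}; (7,6)→{6}. Safe: 1, 2, 3, 4, 5. Place at column 1.
Row 3: attacked by (1,1)→{1,3}; (2,7)→{6,7,8}; (7,6)→{2,6}. Safe: 4, 5. Place at column 5.
Row 4: attacked by (1,1)→{1,4}; (2,7)→{5,7}; (3,5)→{4,5,6}; (7,6)→{3,6}. Safe: 2, 8. Place at column 8.
Row 5: attacked by (1,1)→{1,5}; (2,7)→{4,7}; (3,5)→{3,5,7}; (4,8)→{7,8}; (7,6)→{4,6,8}. Safe: 2. Place at column 2.
Row 6: attacked by (1,1)→{1,6}; (2,7)→{3,7}; (3,5)→{2,5,8}; (4,8)→{6,8}; (5,2)→{1,2,3}; (7,6)→{5,6,7}. Safe: 4. Place at column 4.
Row 8: attacked by (1,1)→{1,8}; (2,7)→{1,7}; (3,5)→{5}; (4,8)→{4,8}; (5,2)→{2,5}; (6,4)→{2,4,6}; (7,6)→{5,6,7}. Safe: 3. Place at column 3.
Columns [1, 7, 5, 8, 2, 4, 6, 3], r−c [0, -5, -2, -4, 3, 2, 1, 5], r+c [2, 9, 8, 12, 7, 10, 13, 11] are all distinct, so no two queens attack.

(1,1) (2,7) (3,5) (4,8) (5,2) (6,4) (7,6) (8,3)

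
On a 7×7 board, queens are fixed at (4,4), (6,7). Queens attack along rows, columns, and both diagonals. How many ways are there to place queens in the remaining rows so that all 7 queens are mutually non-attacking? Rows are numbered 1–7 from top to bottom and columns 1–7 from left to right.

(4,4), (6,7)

Branch on row 1: col 3 → 1; col 5 → 1; col 6 → 0.
Sum: 1 + 1 + 0 = 2.

2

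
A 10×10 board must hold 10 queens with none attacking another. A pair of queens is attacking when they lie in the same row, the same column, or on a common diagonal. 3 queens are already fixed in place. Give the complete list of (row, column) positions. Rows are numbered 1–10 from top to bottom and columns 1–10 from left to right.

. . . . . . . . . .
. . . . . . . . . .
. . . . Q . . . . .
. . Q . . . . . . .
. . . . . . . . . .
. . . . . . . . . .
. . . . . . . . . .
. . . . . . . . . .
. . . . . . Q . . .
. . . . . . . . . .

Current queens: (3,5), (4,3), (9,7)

(1,10) (2,8) (3,5) (4,3) (5,1) (6,6) (7,2) (8,9) (9,7) (10,4)

Row 1: attacked by (3,5)→{3,5,7}; (4,3)→{3,6}; (9,7)→{7}. Safe: 1, 2, 4, 8, 9, 10. Place at column 10.
Row 2: attacked by (1,10)→{9,10}; (3,5)→{4,5,6}; (4,3)→{1,3,5}; (9,7)→{7}. Safe: 2, 8. Place at column 8.
Row 5: attacked by (1,10)→{6,10}; (2,8)→{5,8}; (3,5)→{3,5,7}; (4,3)→{2,3,4}; (9,7)→{3,7}. Safe: 1, 9. Place at column 1.
Row 6: attacked by (1,10)→{5,10}; (2,8)→{4,8}; (3,5)→{2,5,8}; (4,3)→{1,3,5}; (5,1)→{1,2}; (9,7)→{4,7,10}. Safe: 6, 9. Place at column 6.
Row 7: attacked by (1,10)→{4,10}; (2,8)→{3,8}; (3,5)→{1,5,9}; (4,3)→{3,6}; (5,1)→{1,3}; (6,6)→{5,6,7}; (9,7)→{5,7,9}. Safe: 2. Place at column 2.
Row 8: attacked by (1,10)→{3,10}; (2,8)→{2,8}; (3,5)→{5,10}; (4,3)→{3,7}; (5,1)→{1,4}; (6,6)→{4,6,8}; (7,2)→{1,2,3}; (9,7)→{6,7,8}. Safe: 9. Place at column 9.
Row 10: attacked by (1,10)→{1,10}; (2,8)→{8}; (3,5)→{5}; (4,3)→{3,9}; (5,1)→{1,6}; (6,6)→{2,6,10}; (7,2)→{2,5}; (8,9)→{7,9}; (9,7)→{6,7,8}. Safe: 4. Place at column 4.
Columns [10, 8, 5, 3, 1, 6, 2, 9, 7, 4], r−c [-9, -6, -2, 1, 4, 0, 5, -1, 2, 6], r+c [11, 10, 8, 7, 6, 12, 9, 17, 16, 14] are all distinct, so no two queens attack.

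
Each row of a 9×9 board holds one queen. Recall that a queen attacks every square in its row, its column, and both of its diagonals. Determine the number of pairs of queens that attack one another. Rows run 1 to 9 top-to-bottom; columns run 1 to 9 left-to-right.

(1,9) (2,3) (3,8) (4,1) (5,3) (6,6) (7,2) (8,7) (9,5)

Same column: (2,3)–(5,3) (column 3).
Same diagonal: (2,3)–(4,1) (|2−4| = |3−1| = 2).
Total attacking pairs: 2.

2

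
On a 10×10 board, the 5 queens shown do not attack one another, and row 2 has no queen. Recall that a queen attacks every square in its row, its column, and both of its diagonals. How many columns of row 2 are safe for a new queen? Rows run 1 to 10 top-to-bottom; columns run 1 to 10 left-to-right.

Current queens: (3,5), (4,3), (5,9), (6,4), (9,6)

(3,5) attacks row 2 at column 5 and diagonals 4, 6.
(4,3) attacks row 2 at column 3 and diagonals 1, 5.
(5,9) attacks row 2 at column 9 and diagonals 6.
(6,4) attacks row 2 at column 4 and diagonals 8.
(9,6) attacks row 2 at column 6.
Attacked columns: {1, 3, 4, 5, 6, 8, 9}. Safe: {2, 7, 10}.

3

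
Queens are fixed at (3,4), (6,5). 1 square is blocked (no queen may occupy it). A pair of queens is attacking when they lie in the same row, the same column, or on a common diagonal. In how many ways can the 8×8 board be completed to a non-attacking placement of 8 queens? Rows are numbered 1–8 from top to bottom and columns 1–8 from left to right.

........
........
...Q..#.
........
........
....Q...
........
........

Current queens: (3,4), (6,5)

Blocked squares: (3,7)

4

Branch on row 1: col 1 → 0; col 3 → 2; col 7 → 1; col 8 → 1.
Sum: 0 + 2 + 1 + 1 = 4.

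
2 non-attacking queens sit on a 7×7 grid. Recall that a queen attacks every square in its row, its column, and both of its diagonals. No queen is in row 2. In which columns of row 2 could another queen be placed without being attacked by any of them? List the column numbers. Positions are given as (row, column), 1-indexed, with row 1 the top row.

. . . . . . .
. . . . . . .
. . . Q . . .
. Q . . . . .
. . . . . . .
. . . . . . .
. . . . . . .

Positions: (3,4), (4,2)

columns 1, 6, 7

(3,4) attacks row 2 at column 4 and diagonals 3, 5.
(4,2) attacks row 2 at column 2 and diagonals 4.
Attacked columns: {2, 3, 4, 5}. Safe: {1, 6, 7}.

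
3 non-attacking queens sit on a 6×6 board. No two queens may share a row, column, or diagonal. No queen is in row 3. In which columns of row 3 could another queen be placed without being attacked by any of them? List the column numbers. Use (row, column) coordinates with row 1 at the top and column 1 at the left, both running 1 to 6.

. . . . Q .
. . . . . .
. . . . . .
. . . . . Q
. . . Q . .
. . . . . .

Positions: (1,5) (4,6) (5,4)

(1,5) attacks row 3 at column 5 and diagonals 3.
(4,6) attacks row 3 at column 6 and diagonals 5.
(5,4) attacks row 3 at column 4 and diagonals 2, 6.
Attacked columns: {2, 3, 4, 5, 6}. Safe: {1}.

columns 1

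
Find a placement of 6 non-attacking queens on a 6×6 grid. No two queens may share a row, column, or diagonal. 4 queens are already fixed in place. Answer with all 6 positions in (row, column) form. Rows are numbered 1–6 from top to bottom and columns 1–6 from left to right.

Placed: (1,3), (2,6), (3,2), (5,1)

Row 4: attacked by (1,3)→{3,6}; (2,6)→{4,6}; (3,2)→{1,2,3}; (5,1)→{1,2}. Safe: 5. Place at column 5.
Row 6: attacked by (1,3)→{3}; (2,6)→{2,6}; (3,2)→{2,5}; (4,5)→{3,5}; (5,1)→{1,2}. Safe: 4. Place at column 4.
Columns [3, 6, 2, 5, 1, 4], r−c [-2, -4, 1, -1, 4, 2], r+c [4, 8, 5, 9, 6, 10] are all distinct, so no two queens attack.

(1,3) (2,6) (3,2) (4,5) (5,1) (6,4)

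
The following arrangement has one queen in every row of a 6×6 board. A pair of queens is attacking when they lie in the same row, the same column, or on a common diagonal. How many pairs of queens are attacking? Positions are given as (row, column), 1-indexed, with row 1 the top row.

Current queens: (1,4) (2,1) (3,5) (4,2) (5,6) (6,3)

All columns are distinct and no two queens satisfy |Δrow| = |Δcol|, so no pair attacks.

0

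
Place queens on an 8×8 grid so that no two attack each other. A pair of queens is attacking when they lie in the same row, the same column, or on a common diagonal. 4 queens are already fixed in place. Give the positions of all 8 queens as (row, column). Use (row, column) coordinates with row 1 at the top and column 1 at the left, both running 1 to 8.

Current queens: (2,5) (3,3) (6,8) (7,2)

(1,7) (2,5) (3,3) (4,1) (5,6) (6,8) (7,2) (8,4)

Row 1: attacked by (2,5)→{4,5,6}; (3,3)→{1,3,5}; (6,8)→{3,8}; (7,2)→{2,8}. Safe: 7. Place at column 7.
Row 4: attacked by (1,7)→{4,7}; (2,5)→{3,5,7}; (3,3)→{2,3,4}; (6,8)→{6,8}; (7,2)→{2,5}. Safe: 1. Place at column 1.
Row 5: attacked by (1,7)→{3,7}; (2,5)→{2,5,8}; (3,3)→{1,3,5}; (4,1)→{1,2}; (6,8)→{7,8}; (7,2)→{2,4}. Safe: 6. Place at column 6.
Row 8: attacked by (1,7)→{7}; (2,5)→{5}; (3,3)→{3,8}; (4,1)→{1,5}; (5,6)→{3,6}; (6,8)→{6,8}; (7,2)→{1,2,3}. Safe: 4. Place at column 4.
Columns [7, 5, 3, 1, 6, 8, 2, 4], r−c [-6, -3, 0, 3, -1, -2, 5, 4], r+c [8, 7, 6, 5, 11, 14, 9, 12] are all distinct, so no two queens attack.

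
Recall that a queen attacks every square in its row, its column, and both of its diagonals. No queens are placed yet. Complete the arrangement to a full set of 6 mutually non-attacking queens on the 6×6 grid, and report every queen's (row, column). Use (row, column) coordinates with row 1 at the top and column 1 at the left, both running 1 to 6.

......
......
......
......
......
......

Row 1: Safe: 1, 2, 3, 4, 5, 6. Place at column 3.
Row 2: attacked by (1,3)→{2,3,4}. Safe: 1, 5, 6. Place at column 6.
Row 3: attacked by (1,3)→{1,3,5}; (2,6)→{5,6}. Safe: 2, 4. Place at column 2.
Row 4: attacked by (1,3)→{3,6}; (2,6)→{4,6}; (3,2)→{1,2,3}. Safe: 5. Place at column 5.
Row 5: attacked by (1,3)→{3}; (2,6)→{3,6}; (3,2)→{2,4}; (4,5)→{4,5,6}. Safe: 1. Place at column 1.
Row 6: attacked by (1,3)→{3}; (2,6)→{2,6}; (3,2)→{2,5}; (4,5)→{3,5}; (5,1)→{1,2}. Safe: 4. Place at column 4.
Columns [3, 6, 2, 5, 1, 4], r−c [-2, -4, 1, -1, 4, 2], r+c [4, 8, 5, 9, 6, 10] are all distinct, so no two queens attack.

(1,3) (2,6) (3,2) (4,5) (5,1) (6,4)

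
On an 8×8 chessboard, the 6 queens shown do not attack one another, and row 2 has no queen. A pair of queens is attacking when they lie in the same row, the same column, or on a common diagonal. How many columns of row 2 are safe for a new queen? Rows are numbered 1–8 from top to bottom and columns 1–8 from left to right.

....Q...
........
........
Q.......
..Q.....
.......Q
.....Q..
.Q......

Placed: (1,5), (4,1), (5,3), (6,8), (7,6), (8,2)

1

(1,5) attacks row 2 at column 5 and diagonals 4, 6.
(4,1) attacks row 2 at column 1 and diagonals 3.
(5,3) attacks row 2 at column 3 and diagonals 6.
(6,8) attacks row 2 at column 8 and diagonals 4.
(7,6) attacks row 2 at column 6 and diagonals 1.
(8,2) attacks row 2 at column 2 and diagonals 8.
Attacked columns: {1, 2, 3, 4, 5, 6, 8}. Safe: {7}.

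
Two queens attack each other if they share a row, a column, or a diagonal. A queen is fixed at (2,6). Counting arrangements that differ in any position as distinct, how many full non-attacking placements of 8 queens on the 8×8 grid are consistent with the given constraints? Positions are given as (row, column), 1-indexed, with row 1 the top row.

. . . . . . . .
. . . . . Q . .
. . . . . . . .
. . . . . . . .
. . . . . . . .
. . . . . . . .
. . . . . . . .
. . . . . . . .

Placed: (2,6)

Branch on row 1: col 1 → 1; col 2 → 2; col 3 → 8; col 4 → 3; col 8 → 0.
Sum: 1 + 2 + 8 + 3 + 0 = 14.

14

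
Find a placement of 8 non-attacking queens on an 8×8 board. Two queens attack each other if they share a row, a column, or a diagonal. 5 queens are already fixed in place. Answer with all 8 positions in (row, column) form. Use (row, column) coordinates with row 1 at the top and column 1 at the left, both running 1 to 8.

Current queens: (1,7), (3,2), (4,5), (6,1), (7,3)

Row 2: attacked by (1,7)→{6,7,8}; (3,2)→{1,2,3}; (4,5)→{3,5,7}; (6,1)→{1,5}; (7,3)→{3,8}. Safe: 4. Place at column 4.
Row 5: attacked by (1,7)→{3,7}; (2,4)→{1,4,7}; (3,2)→{2,4}; (4,5)→{4,5,6}; (6,1)→{1,2}; (7,3)→{1,3,5}. Safe: 8. Place at column 8.
Row 8: attacked by (1,7)→{7}; (2,4)→{4}; (3,2)→{2,7}; (4,5)→{1,5}; (5,8)→{5,8}; (6,1)→{1,3}; (7,3)→{2,3,4}. Safe: 6. Place at column 6.
Columns [7, 4, 2, 5, 8, 1, 3, 6], r−c [-6, -2, 1, -1, -3, 5, 4, 2], r+c [8, 6, 5, 9, 13, 7, 10, 14] are all distinct, so no two queens attack.

(1,7) (2,4) (3,2) (4,5) (5,8) (6,1) (7,3) (8,6)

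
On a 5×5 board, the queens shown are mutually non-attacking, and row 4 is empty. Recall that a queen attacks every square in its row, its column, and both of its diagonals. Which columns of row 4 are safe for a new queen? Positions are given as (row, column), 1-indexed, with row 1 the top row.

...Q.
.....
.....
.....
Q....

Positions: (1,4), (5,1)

(1,4) attacks row 4 at column 4 and diagonals 1.
(5,1) attacks row 4 at column 1 and diagonals 2.
Attacked columns: {1, 2, 4}. Safe: {3, 5}.

columns 3, 5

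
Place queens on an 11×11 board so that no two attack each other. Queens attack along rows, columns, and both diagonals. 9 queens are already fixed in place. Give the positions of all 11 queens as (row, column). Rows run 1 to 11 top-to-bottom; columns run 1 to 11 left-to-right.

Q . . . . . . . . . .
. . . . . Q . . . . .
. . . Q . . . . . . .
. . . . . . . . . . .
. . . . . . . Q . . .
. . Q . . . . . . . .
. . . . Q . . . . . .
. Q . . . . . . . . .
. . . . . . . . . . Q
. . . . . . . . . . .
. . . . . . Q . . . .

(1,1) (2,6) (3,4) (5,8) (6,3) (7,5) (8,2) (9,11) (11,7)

Row 4: attacked by (1,1)→{1,4}; (2,6)→{4,6,8}; (3,4)→{3,4,5}; (5,8)→{7,8,9}; (6,3)→{1,3,5}; (7,5)→{2,5,8}; (8,2)→{2,6}; (9,11)→{6,11}; (11,7)→{7}. Safe: 10. Place at column 10.
Row 10: attacked by (1,1)→{1,10}; (2,6)→{6}; (3,4)→{4,11}; (4,10)→{4,10}; (5,8)→{3,8}; (6,3)→{3,7}; (7,5)→{2,5,8}; (8,2)→{2,4}; (9,11)→{10,11}; (11,7)→{6,7,8}. Safe: 9. Place at column 9.
Columns [1, 6, 4, 10, 8, 3, 5, 2, 11, 9, 7], r−c [0, -4, -1, -6, -3, 3, 2, 6, -2, 1, 4], r+c [2, 8, 7, 14, 13, 9, 12, 10, 20, 19, 18] are all distinct, so no two queens attack.

(1,1) (2,6) (3,4) (4,10) (5,8) (6,3) (7,5) (8,2) (9,11) (10,9) (11,7)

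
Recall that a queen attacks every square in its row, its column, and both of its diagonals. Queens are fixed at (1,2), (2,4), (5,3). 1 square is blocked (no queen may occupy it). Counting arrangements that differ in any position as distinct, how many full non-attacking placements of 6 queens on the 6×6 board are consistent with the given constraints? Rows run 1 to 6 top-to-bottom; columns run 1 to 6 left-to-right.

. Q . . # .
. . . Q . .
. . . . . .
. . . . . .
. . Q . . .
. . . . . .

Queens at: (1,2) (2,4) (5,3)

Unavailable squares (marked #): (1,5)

1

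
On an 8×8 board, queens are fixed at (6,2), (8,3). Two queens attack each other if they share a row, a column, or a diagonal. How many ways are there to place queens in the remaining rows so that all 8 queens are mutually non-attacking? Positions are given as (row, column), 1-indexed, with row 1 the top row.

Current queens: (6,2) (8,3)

Branch on row 1: col 1 → 1; col 4 → 2; col 5 → 2; col 6 → 2; col 8 → 0.
Sum: 1 + 2 + 2 + 2 + 0 = 7.

7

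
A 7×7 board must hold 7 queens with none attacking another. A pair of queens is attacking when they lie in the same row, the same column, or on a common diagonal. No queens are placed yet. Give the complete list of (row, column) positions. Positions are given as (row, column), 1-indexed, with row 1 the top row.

Row 1: Safe: 1, 2, 3, 4, 5, 6, 7. Place at column 3.
Row 2: attacked by (1,3)→{2,3,4}. Safe: 1, 5, 6, 7. Place at column 6.
Row 3: attacked by (1,3)→{1,3,5}; (2,6)→{5,6,7}. Safe: 2, 4. Place at column 2.
Row 4: attacked by (1,3)→{3,6}; (2,6)→{4,6}; (3,2)→{1,2,3}. Safe: 5, 7. Place at column 5.
Row 5: attacked by (1,3)→{3,7}; (2,6)→{3,6}; (3,2)→{2,4}; (4,5)→{4,5,6}. Safe: 1. Place at column 1.
Row 6: attacked by (1,3)→{3}; (2,6)→{2,6}; (3,2)→{2,5}; (4,5)→{3,5,7}; (5,1)→{1,2}. Safe: 4. Place at column 4.
Row 7: attacked by (1,3)→{3}; (2,6)→{1,6}; (3,2)→{2,6}; (4,5)→{2,5}; (5,1)→{1,3}; (6,4)→{3,4,5}. Safe: 7. Place at column 7.
Columns [3, 6, 2, 5, 1, 4, 7], r−c [-2, -4, 1, -1, 4, 2, 0], r+c [4, 8, 5, 9, 6, 10, 14] are all distinct, so no two queens attack.

(1,3) (2,6) (3,2) (4,5) (5,1) (6,4) (7,7)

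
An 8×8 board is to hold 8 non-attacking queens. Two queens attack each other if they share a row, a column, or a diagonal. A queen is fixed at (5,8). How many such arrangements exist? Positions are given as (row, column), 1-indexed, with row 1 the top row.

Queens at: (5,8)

Branch on row 1: col 1 → 1; col 2 → 1; col 3 → 4; col 5 → 5; col 6 → 4; col 7 → 3.
Sum: 1 + 1 + 4 + 5 + 4 + 3 = 18.

18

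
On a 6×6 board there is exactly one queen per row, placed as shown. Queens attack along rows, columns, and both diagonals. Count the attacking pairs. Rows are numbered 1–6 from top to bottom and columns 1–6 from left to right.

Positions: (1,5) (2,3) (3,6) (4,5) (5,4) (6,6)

Same column: (1,5)–(4,5) (column 5); (3,6)–(6,6) (column 6).
Same diagonal: (2,3)–(4,5) (|2−4| = |3−5| = 2); (3,6)–(4,5) (|3−4| = |6−5| = 1); (3,6)–(5,4) (|3−5| = |6−4| = 2); (4,5)–(5,4) (|4−5| = |5−4| = 1).
Total attacking pairs: 6.

6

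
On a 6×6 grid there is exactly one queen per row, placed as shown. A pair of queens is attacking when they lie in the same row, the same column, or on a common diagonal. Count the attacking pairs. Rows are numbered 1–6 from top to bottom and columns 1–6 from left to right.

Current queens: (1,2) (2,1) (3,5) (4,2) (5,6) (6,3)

Same column: (1,2)–(4,2) (column 2).
Same diagonal: (1,2)–(2,1) (|1−2| = |2−1| = 1); (1,2)–(5,6) (|1−5| = |2−6| = 4).
Total attacking pairs: 3.

3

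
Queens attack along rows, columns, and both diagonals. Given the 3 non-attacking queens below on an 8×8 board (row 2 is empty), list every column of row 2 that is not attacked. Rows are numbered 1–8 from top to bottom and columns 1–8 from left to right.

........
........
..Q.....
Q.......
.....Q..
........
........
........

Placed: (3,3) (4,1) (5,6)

columns 5, 7, 8

(3,3) attacks row 2 at column 3 and diagonals 2, 4.
(4,1) attacks row 2 at column 1 and diagonals 3.
(5,6) attacks row 2 at column 6 and diagonals 3.
Attacked columns: {1, 2, 3, 4, 6}. Safe: {5, 7, 8}.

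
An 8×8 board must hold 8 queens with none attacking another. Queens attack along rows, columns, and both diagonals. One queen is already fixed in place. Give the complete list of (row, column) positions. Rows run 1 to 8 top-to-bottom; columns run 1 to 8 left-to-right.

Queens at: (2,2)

Row 1: attacked by (2,2)→{1,2,3}. Safe: 4, 5, 6, 7, 8. Place at column 8.
Row 3: attacked by (1,8)→{6,8}; (2,2)→{1,2,3}. Safe: 4, 5, 7. Place at column 5.
Row 4: attacked by (1,8)→{5,8}; (2,2)→{2,4}; (3,5)→{4,5,6}. Safe: 1, 3, 7. Place at column 3.
Row 5: attacked by (1,8)→{4,8}; (2,2)→{2,5}; (3,5)→{3,5,7}; (4,3)→{2,3,4}. Safe: 1, 6. Place at column 1.
Row 6: attacked by (1,8)→{3,8}; (2,2)→{2,6}; (3,5)→{2,5,8}; (4,3)→{1,3,5}; (5,1)→{1,2}. Safe: 4, 7. Place at column 7.
Row 7: attacked by (1,8)→{2,8}; (2,2)→{2,7}; (3,5)→{1,5}; (4,3)→{3,6}; (5,1)→{1,3}; (6,7)→{6,7,8}. Safe: 4. Place at column 4.
Row 8: attacked by (1,8)→{1,8}; (2,2)→{2,8}; (3,5)→{5}; (4,3)→{3,7}; (5,1)→{1,4}; (6,7)→{5,7}; (7,4)→{3,4,5}. Safe: 6. Place at column 6.
Columns [8, 2, 5, 3, 1, 7, 4, 6], r−c [-7, 0, -2, 1, 4, -1, 3, 2], r+c [9, 4, 8, 7, 6, 13, 11, 14] are all distinct, so no two queens attack.

(1,8) (2,2) (3,5) (4,3) (5,1) (6,7) (7,4) (8,6)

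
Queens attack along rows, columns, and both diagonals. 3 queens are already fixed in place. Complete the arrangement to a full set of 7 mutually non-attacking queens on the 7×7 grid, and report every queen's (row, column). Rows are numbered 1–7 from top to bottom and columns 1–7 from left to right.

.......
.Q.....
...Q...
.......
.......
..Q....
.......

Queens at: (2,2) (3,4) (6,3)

(1,7) (2,2) (3,4) (4,6) (5,1) (6,3) (7,5)

Row 1: attacked by (2,2)→{1,2,3}; (3,4)→{2,4,6}; (6,3)→{3}. Safe: 5, 7. Place at column 7.
Row 4: attacked by (1,7)→{4,7}; (2,2)→{2,4}; (3,4)→{3,4,5}; (6,3)→{1,3,5}. Safe: 6. Place at column 6.
Row 5: attacked by (1,7)→{3,7}; (2,2)→{2,5}; (3,4)→{2,4,6}; (4,6)→{5,6,7}; (6,3)→{2,3,4}. Safe: 1. Place at column 1.
Row 7: attacked by (1,7)→{1,7}; (2,2)→{2,7}; (3,4)→{4}; (4,6)→{3,6}; (5,1)→{1,3}; (6,3)→{2,3,4}. Safe: 5. Place at column 5.
Columns [7, 2, 4, 6, 1, 3, 5], r−c [-6, 0, -1, -2, 4, 3, 2], r+c [8, 4, 7, 10, 6, 9, 12] are all distinct, so no two queens attack.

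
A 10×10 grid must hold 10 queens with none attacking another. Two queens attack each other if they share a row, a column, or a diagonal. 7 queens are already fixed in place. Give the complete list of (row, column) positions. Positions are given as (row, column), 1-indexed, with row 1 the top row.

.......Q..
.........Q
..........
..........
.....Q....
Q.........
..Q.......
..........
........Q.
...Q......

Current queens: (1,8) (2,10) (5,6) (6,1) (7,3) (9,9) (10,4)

(1,8) (2,10) (3,5) (4,2) (5,6) (6,1) (7,3) (8,7) (9,9) (10,4)

Row 3: attacked by (1,8)→{6,8,10}; (2,10)→{9,10}; (5,6)→{4,6,8}; (6,1)→{1,4}; (7,3)→{3,7}; (9,9)→{3,9}; (10,4)→{4}. Safe: 2, 5. Place at column 5.
Row 4: attacked by (1,8)→{5,8}; (2,10)→{8,10}; (3,5)→{4,5,6}; (5,6)→{5,6,7}; (6,1)→{1,3}; (7,3)→{3,6}; (9,9)→{4,9}; (10,4)→{4,10}. Safe: 2. Place at column 2.
Row 8: attacked by (1,8)→{1,8}; (2,10)→{4,10}; (3,5)→{5,10}; (4,2)→{2,6}; (5,6)→{3,6,9}; (6,1)→{1,3}; (7,3)→{2,3,4}; (9,9)→{8,9,10}; (10,4)→{2,4,6}. Safe: 7. Place at column 7.
Columns [8, 10, 5, 2, 6, 1, 3, 7, 9, 4], r−c [-7, -8, -2, 2, -1, 5, 4, 1, 0, 6], r+c [9, 12, 8, 6, 11, 7, 10, 15, 18, 14] are all distinct, so no two queens attack.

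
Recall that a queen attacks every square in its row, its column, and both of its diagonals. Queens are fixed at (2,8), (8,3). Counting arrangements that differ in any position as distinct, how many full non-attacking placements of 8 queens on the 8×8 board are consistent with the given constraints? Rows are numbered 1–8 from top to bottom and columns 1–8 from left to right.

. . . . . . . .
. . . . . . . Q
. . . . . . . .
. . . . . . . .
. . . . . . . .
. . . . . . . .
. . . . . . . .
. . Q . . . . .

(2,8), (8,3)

3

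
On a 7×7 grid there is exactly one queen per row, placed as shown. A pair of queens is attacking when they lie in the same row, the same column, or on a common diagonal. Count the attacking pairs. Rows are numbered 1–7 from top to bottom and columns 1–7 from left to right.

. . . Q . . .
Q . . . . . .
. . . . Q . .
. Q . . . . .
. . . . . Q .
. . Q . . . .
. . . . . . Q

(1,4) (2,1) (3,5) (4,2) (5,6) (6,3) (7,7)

0

All columns are distinct and no two queens satisfy |Δrow| = |Δcol|, so no pair attacks.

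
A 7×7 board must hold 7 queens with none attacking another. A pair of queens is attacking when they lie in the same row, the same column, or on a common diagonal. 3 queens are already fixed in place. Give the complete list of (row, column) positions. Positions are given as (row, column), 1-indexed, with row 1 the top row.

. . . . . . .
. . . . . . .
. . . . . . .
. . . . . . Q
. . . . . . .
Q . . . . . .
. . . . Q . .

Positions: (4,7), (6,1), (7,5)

(1,2) (2,6) (3,3) (4,7) (5,4) (6,1) (7,5)

Row 1: attacked by (4,7)→{4,7}; (6,1)→{1,6}; (7,5)→{5}. Safe: 2, 3. Place at column 2.
Row 2: attacked by (1,2)→{1,2,3}; (4,7)→{5,7}; (6,1)→{1,5}; (7,5)→{5}. Safe: 4, 6. Place at column 6.
Row 3: attacked by (1,2)→{2,4}; (2,6)→{5,6,7}; (4,7)→{6,7}; (6,1)→{1,4}; (7,5)→{1,5}. Safe: 3. Place at column 3.
Row 5: attacked by (1,2)→{2,6}; (2,6)→{3,6}; (3,3)→{1,3,5}; (4,7)→{6,7}; (6,1)→{1,2}; (7,5)→{3,5,7}. Safe: 4. Place at column 4.
Columns [2, 6, 3, 7, 4, 1, 5], r−c [-1, -4, 0, -3, 1, 5, 2], r+c [3, 8, 6, 11, 9, 7, 12] are all distinct, so no two queens attack.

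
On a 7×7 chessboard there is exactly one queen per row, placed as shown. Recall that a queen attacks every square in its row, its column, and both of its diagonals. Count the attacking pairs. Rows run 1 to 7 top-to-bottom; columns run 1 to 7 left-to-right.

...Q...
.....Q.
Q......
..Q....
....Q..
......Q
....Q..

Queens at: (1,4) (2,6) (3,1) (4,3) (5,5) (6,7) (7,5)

2

Same column: (5,5)–(7,5) (column 5).
Same diagonal: (3,1)–(7,5) (|3−7| = |1−5| = 4).
Total attacking pairs: 2.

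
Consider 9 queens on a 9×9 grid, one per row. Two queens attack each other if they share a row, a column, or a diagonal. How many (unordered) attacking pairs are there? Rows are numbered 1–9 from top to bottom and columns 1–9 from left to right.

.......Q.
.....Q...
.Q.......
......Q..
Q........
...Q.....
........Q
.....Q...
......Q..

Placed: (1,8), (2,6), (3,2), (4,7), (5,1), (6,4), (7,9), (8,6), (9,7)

Same column: (2,6)–(8,6) (column 6); (4,7)–(9,7) (column 7).
Same diagonal: (6,4)–(8,6) (|6−8| = |4−6| = 2); (6,4)–(9,7) (|6−9| = |4−7| = 3); (7,9)–(9,7) (|7−9| = |9−7| = 2); (8,6)–(9,7) (|8−9| = |6−7| = 1).
Total attacking pairs: 6.

6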